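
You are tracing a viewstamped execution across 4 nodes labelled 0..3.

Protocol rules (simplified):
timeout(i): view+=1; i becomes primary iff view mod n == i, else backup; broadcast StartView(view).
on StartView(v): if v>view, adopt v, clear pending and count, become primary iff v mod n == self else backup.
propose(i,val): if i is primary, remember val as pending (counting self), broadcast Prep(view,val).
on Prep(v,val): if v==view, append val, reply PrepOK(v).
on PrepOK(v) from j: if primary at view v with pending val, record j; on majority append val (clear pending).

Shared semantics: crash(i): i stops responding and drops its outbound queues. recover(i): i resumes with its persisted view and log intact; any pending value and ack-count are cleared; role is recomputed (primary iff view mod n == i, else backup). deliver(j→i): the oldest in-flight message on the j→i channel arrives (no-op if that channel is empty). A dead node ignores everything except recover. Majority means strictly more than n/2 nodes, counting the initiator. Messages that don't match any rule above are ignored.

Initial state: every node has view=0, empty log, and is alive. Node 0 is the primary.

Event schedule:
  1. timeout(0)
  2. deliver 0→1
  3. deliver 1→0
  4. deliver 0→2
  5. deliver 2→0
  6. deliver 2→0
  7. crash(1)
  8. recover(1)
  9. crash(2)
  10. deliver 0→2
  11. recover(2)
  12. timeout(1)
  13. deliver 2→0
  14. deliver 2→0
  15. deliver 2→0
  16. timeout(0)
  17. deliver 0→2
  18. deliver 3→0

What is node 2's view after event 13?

1

step 1 timeout(0): 0={back,v=1,log=-}
step 2 deliver 0→1: 1={prim,v=1,log=-}
step 3 deliver 1→0: —
step 4 deliver 0→2: 2={back,v=1,log=-}
step 5 deliver 2→0: —
step 6 deliver 2→0: —
step 7 crash(1): 1={✗prim,v=1,log=-}
step 8 recover(1): 1={prim,v=1,log=-}
step 9 crash(2): 2={✗back,v=1,log=-}
step 10 deliver 0→2: —
step 11 recover(2): 2={back,v=1,log=-}
step 12 timeout(1): 1={back,v=2,log=-}
step 13 deliver 2→0: —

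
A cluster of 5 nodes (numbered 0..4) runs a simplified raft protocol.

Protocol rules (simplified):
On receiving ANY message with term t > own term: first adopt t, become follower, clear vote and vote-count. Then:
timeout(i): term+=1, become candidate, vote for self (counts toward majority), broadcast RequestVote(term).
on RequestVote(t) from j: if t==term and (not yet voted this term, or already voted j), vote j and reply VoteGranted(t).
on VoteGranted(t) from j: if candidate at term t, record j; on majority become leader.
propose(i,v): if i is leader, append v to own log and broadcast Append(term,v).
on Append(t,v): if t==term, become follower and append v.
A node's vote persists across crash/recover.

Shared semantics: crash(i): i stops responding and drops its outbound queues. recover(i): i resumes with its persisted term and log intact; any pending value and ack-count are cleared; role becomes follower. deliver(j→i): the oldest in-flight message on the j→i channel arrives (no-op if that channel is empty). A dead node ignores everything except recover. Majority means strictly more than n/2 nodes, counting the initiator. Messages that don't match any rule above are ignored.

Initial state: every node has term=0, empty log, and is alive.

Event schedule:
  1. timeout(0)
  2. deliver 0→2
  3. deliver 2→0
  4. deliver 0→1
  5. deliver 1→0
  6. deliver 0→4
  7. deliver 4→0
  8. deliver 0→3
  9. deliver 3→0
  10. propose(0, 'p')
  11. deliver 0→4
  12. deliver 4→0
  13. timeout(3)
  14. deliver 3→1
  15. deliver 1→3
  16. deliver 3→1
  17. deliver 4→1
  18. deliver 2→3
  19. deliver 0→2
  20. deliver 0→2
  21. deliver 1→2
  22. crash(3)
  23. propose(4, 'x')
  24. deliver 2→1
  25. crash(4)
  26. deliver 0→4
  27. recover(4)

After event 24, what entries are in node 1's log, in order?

[1] timeout(0) → N0(cand t1 [-])
[2] deliver 0→2 → N2(foll t1 [-])
[3] deliver 2→0 → ∅
[4] deliver 0→1 → N1(foll t1 [-])
[5] deliver 1→0 → N0(lead t1 [-])
[6] deliver 0→4 → N4(foll t1 [-])
[7] deliver 4→0 → ∅
[8] deliver 0→3 → N3(foll t1 [-])
[9] deliver 3→0 → ∅
[10] propose(0,'p') → N0(lead t1 [p])
[11] deliver 0→4 → N4(foll t1 [p])
[12] deliver 4→0 → ∅
[13] timeout(3) → N3(cand t2 [-])
[14] deliver 3→1 → N1(foll t2 [-])
[15] deliver 1→3 → ∅
[16] deliver 3→1 → ∅
[17] deliver 4→1 → ∅
[18] deliver 2→3 → ∅
[19] deliver 0→2 → N2(foll t1 [p])
[20] deliver 0→2 → ∅
[21] deliver 1→2 → ∅
[22] crash(3) → N3(✗cand t2 [-])
[23] propose(4,'x') → ∅
[24] deliver 2→1 → ∅

empty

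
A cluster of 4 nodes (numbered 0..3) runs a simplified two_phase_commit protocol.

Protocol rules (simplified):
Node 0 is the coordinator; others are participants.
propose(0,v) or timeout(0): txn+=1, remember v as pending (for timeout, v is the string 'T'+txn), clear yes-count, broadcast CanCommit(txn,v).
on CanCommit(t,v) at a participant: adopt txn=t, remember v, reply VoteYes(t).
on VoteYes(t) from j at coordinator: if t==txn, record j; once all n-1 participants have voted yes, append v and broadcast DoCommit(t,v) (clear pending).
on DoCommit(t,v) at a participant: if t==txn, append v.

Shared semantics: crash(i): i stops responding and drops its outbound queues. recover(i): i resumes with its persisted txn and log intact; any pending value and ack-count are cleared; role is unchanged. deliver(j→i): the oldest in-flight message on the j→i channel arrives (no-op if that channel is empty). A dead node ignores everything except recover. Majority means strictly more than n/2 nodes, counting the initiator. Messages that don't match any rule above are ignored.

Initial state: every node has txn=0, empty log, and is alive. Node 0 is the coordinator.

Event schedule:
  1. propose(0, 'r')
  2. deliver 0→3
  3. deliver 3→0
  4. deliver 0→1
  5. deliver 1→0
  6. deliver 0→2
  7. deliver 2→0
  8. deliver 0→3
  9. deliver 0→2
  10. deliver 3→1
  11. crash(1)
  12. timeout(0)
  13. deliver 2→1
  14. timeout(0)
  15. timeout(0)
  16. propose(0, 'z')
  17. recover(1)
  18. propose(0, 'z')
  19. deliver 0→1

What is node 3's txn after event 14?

step 1 propose(0,'r'): 0={coor,t=1,log=-}
step 2 deliver 0→3: 3={part,t=1,log=-}
step 3 deliver 3→0: —
step 4 deliver 0→1: 1={part,t=1,log=-}
step 5 deliver 1→0: —
step 6 deliver 0→2: 2={part,t=1,log=-}
step 7 deliver 2→0: 0={coor,t=1,log=r}
step 8 deliver 0→3: 3={part,t=1,log=r}
step 9 deliver 0→2: 2={part,t=1,log=r}
step 10 deliver 3→1: —
step 11 crash(1): 1={✗part,t=1,log=-}
step 12 timeout(0): 0={coor,t=2,log=r}
step 13 deliver 2→1: —
step 14 timeout(0): 0={coor,t=3,log=r}

1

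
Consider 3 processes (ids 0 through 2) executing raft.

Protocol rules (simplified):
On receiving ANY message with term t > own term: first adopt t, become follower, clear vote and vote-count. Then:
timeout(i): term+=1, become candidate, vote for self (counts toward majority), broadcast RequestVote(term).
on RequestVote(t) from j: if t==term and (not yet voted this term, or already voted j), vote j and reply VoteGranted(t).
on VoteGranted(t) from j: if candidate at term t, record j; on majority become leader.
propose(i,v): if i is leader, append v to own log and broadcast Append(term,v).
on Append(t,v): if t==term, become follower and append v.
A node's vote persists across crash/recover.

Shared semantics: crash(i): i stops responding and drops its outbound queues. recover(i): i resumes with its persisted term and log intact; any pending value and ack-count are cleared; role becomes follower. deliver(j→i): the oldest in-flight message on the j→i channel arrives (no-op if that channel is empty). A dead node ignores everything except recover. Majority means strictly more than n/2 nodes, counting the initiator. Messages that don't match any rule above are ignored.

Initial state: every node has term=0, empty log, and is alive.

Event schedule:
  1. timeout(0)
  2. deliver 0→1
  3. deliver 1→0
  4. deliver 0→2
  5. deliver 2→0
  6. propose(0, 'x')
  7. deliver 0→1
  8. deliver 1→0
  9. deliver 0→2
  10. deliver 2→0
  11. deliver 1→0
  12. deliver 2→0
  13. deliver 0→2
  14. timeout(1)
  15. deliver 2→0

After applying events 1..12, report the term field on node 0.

1

after 1 — timeout(0): n0:cand/t1/[-]
after 2 — deliver 0→1: n1:foll/t1/[-]
after 3 — deliver 1→0: n0:lead/t1/[-]
after 4 — deliver 0→2: n2:foll/t1/[-]
after 5 — deliver 2→0: ·
after 6 — propose(0,'x'): n0:lead/t1/[x]
after 7 — deliver 0→1: n1:foll/t1/[x]
after 8 — deliver 1→0: ·
after 9 — deliver 0→2: n2:foll/t1/[x]
after 10 — deliver 2→0: ·
after 11 — deliver 1→0: ·
after 12 — deliver 2→0: ·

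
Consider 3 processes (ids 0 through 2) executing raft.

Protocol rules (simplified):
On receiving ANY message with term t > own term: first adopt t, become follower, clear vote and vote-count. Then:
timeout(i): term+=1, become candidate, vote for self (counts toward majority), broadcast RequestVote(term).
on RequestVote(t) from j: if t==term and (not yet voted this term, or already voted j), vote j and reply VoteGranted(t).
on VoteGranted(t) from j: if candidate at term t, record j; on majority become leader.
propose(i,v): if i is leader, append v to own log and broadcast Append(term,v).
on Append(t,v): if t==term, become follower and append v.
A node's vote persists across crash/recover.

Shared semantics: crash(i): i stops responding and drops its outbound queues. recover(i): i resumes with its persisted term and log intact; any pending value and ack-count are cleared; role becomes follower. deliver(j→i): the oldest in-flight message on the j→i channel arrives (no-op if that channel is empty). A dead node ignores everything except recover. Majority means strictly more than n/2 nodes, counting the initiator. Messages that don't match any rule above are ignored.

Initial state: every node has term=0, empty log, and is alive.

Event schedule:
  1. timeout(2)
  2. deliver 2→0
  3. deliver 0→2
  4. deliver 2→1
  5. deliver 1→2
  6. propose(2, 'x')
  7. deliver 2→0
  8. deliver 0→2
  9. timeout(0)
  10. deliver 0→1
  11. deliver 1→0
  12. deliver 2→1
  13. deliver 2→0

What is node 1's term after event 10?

2

e1 timeout(2): 2[cand,t=1,-]
e2 deliver 2→0: 0[foll,t=1,-]
e3 deliver 0→2: 2[lead,t=1,-]
e4 deliver 2→1: 1[foll,t=1,-]
e5 deliver 1→2: ·
e6 propose(2,'x'): 2[lead,t=1,x]
e7 deliver 2→0: 0[foll,t=1,x]
e8 deliver 0→2: ·
e9 timeout(0): 0[cand,t=2,x]
e10 deliver 0→1: 1[foll,t=2,-]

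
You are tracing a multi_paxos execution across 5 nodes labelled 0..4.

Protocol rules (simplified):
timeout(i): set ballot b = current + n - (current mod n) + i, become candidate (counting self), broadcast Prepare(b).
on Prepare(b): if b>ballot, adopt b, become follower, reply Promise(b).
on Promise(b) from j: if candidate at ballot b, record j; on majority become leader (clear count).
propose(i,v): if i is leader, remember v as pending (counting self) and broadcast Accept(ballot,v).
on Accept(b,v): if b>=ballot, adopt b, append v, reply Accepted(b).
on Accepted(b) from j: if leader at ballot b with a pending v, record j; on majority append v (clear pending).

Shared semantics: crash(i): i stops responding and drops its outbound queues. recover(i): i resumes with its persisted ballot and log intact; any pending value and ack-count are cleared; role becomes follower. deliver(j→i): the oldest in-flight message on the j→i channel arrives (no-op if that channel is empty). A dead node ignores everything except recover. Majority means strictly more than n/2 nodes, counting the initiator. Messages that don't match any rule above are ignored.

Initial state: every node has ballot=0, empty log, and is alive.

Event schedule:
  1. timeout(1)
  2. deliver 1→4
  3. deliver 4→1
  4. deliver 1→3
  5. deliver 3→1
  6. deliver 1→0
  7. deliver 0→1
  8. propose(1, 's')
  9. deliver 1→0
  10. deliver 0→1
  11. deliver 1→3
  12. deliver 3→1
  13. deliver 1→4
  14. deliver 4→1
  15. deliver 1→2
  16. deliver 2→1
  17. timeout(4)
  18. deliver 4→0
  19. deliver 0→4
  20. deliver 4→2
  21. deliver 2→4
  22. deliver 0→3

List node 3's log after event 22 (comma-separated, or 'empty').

[1] timeout(1) → N1(cand b6 [-])
[2] deliver 1→4 → N4(foll b6 [-])
[3] deliver 4→1 → ∅
[4] deliver 1→3 → N3(foll b6 [-])
[5] deliver 3→1 → N1(lead b6 [-])
[6] deliver 1→0 → N0(foll b6 [-])
[7] deliver 0→1 → ∅
[8] propose(1,'s') → ∅
[9] deliver 1→0 → N0(foll b6 [s])
[10] deliver 0→1 → ∅
[11] deliver 1→3 → N3(foll b6 [s])
[12] deliver 3→1 → N1(lead b6 [s])
[13] deliver 1→4 → N4(foll b6 [s])
[14] deliver 4→1 → ∅
[15] deliver 1→2 → N2(foll b6 [-])
[16] deliver 2→1 → ∅
[17] timeout(4) → N4(cand b14 [s])
[18] deliver 4→0 → N0(foll b14 [s])
[19] deliver 0→4 → ∅
[20] deliver 4→2 → N2(foll b14 [-])
[21] deliver 2→4 → N4(lead b14 [s])
[22] deliver 0→3 → ∅

s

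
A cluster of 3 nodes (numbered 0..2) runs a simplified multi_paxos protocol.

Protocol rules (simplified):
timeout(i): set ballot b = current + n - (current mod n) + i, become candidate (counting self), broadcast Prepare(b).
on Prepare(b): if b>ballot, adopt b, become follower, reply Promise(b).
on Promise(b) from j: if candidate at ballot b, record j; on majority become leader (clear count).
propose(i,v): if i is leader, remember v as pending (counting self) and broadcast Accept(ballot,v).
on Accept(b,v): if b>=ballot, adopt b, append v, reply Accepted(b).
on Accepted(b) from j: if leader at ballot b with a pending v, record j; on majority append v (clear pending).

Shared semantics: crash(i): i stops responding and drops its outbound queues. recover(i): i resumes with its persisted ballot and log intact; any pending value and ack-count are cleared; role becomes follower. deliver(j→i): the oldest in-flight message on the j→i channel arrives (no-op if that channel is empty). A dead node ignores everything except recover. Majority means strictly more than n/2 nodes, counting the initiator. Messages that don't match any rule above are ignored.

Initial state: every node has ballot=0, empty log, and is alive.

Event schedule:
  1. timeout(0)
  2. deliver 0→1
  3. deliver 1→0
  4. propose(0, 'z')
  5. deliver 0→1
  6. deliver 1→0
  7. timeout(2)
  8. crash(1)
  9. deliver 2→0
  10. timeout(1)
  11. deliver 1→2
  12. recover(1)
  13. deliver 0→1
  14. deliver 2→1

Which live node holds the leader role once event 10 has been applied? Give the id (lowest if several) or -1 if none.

[1] timeout(0) → N0(cand b3 [-])
[2] deliver 0→1 → N1(foll b3 [-])
[3] deliver 1→0 → N0(lead b3 [-])
[4] propose(0,'z') → ∅
[5] deliver 0→1 → N1(foll b3 [z])
[6] deliver 1→0 → N0(lead b3 [z])
[7] timeout(2) → N2(cand b5 [-])
[8] crash(1) → N1(✗foll b3 [z])
[9] deliver 2→0 → N0(foll b5 [z])
[10] timeout(1) → ∅

-1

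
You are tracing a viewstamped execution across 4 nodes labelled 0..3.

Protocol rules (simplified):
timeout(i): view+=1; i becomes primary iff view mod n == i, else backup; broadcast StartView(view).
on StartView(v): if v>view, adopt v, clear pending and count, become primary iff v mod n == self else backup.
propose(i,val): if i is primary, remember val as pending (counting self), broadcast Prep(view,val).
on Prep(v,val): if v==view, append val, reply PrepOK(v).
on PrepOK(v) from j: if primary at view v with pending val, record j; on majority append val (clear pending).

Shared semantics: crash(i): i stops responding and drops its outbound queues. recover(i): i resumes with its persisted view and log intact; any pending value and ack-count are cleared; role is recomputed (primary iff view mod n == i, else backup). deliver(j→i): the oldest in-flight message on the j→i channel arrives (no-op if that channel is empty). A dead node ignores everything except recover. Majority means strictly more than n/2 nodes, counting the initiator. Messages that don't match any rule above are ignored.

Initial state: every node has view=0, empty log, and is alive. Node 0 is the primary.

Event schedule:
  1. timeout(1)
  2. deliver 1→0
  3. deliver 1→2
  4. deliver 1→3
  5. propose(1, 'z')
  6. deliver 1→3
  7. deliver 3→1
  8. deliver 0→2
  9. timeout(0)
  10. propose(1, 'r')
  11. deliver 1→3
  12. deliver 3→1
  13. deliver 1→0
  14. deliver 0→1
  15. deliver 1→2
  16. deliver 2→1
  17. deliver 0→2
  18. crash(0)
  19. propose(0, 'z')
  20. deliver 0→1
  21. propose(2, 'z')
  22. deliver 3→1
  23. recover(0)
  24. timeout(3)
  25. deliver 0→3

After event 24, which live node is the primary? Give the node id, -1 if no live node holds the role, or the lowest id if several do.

2

e1 timeout(1): 1[prim,v=1,-]
e2 deliver 1→0: 0[back,v=1,-]
e3 deliver 1→2: 2[back,v=1,-]
e4 deliver 1→3: 3[back,v=1,-]
e5 propose(1,'z'): ·
e6 deliver 1→3: 3[back,v=1,z]
e7 deliver 3→1: ·
e8 deliver 0→2: ·
e9 timeout(0): 0[back,v=2,-]
e10 propose(1,'r'): ·
e11 deliver 1→3: 3[back,v=1,z,r]
e12 deliver 3→1: ·
e13 deliver 1→0: ·
e14 deliver 0→1: 1[back,v=2,-]
e15 deliver 1→2: 2[back,v=1,z]
e16 deliver 2→1: ·
e17 deliver 0→2: 2[prim,v=2,z]
e18 crash(0): 0[✗back,v=2,-]
e19 propose(0,'z'): ·
e20 deliver 0→1: ·
e21 propose(2,'z'): ·
e22 deliver 3→1: ·
e23 recover(0): 0[back,v=2,-]
e24 timeout(3): 3[back,v=2,z,r]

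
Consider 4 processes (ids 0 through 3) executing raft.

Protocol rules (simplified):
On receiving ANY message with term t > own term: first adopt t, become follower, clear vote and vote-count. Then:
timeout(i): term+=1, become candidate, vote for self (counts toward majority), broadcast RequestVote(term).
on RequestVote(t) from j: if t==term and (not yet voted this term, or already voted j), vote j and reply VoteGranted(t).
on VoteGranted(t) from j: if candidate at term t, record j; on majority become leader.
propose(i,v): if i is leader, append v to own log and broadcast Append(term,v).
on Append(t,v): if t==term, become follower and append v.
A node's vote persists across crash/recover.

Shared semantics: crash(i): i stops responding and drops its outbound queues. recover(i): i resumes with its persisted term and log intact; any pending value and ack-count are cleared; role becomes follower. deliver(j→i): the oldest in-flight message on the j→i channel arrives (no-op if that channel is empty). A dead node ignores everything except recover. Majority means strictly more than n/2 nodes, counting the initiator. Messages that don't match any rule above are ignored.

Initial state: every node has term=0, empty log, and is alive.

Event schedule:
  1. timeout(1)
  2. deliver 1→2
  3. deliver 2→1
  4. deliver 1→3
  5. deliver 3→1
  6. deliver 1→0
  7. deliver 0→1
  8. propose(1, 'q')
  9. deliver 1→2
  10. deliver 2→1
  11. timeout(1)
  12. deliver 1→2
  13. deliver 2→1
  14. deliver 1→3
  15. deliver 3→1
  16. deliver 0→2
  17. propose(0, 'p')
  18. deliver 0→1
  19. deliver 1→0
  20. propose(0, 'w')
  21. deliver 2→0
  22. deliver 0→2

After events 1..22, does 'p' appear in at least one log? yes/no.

step 1 timeout(1): 1={cand,t=1,log=-}
step 2 deliver 1→2: 2={foll,t=1,log=-}
step 3 deliver 2→1: —
step 4 deliver 1→3: 3={foll,t=1,log=-}
step 5 deliver 3→1: 1={lead,t=1,log=-}
step 6 deliver 1→0: 0={foll,t=1,log=-}
step 7 deliver 0→1: —
step 8 propose(1,'q'): 1={lead,t=1,log=q}
step 9 deliver 1→2: 2={foll,t=1,log=q}
step 10 deliver 2→1: —
step 11 timeout(1): 1={cand,t=2,log=q}
step 12 deliver 1→2: 2={foll,t=2,log=q}
step 13 deliver 2→1: —
step 14 deliver 1→3: 3={foll,t=1,log=q}
step 15 deliver 3→1: —
step 16 deliver 0→2: —
step 17 propose(0,'p'): —
step 18 deliver 0→1: —
step 19 deliver 1→0: 0={foll,t=1,log=q}
step 20 propose(0,'w'): —
step 21 deliver 2→0: —
step 22 deliver 0→2: —

no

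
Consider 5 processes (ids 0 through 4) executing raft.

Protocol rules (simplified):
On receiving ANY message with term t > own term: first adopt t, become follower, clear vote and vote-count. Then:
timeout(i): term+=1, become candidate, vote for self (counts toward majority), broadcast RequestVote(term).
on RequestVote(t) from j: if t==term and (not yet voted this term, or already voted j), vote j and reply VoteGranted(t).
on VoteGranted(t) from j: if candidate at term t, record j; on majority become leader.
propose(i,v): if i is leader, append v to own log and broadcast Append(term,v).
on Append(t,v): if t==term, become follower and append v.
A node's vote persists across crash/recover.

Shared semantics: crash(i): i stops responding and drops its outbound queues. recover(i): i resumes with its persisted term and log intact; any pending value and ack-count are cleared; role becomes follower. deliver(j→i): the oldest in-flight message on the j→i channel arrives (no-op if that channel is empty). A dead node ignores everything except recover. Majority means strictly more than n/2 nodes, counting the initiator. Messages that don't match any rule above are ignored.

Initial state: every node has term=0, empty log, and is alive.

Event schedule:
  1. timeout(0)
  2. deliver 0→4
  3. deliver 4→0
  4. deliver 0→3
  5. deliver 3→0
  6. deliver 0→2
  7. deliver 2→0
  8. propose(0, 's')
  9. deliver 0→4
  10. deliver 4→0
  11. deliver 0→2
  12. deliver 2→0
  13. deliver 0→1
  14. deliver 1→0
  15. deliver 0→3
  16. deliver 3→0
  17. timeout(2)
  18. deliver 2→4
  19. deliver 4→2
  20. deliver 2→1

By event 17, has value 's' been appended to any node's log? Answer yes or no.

yes

step 1 timeout(0): 0={cand,t=1,log=-}
step 2 deliver 0→4: 4={foll,t=1,log=-}
step 3 deliver 4→0: —
step 4 deliver 0→3: 3={foll,t=1,log=-}
step 5 deliver 3→0: 0={lead,t=1,log=-}
step 6 deliver 0→2: 2={foll,t=1,log=-}
step 7 deliver 2→0: —
step 8 propose(0,'s'): 0={lead,t=1,log=s}
step 9 deliver 0→4: 4={foll,t=1,log=s}
step 10 deliver 4→0: —
step 11 deliver 0→2: 2={foll,t=1,log=s}
step 12 deliver 2→0: —
step 13 deliver 0→1: 1={foll,t=1,log=-}
step 14 deliver 1→0: —
step 15 deliver 0→3: 3={foll,t=1,log=s}
step 16 deliver 3→0: —
step 17 timeout(2): 2={cand,t=2,log=s}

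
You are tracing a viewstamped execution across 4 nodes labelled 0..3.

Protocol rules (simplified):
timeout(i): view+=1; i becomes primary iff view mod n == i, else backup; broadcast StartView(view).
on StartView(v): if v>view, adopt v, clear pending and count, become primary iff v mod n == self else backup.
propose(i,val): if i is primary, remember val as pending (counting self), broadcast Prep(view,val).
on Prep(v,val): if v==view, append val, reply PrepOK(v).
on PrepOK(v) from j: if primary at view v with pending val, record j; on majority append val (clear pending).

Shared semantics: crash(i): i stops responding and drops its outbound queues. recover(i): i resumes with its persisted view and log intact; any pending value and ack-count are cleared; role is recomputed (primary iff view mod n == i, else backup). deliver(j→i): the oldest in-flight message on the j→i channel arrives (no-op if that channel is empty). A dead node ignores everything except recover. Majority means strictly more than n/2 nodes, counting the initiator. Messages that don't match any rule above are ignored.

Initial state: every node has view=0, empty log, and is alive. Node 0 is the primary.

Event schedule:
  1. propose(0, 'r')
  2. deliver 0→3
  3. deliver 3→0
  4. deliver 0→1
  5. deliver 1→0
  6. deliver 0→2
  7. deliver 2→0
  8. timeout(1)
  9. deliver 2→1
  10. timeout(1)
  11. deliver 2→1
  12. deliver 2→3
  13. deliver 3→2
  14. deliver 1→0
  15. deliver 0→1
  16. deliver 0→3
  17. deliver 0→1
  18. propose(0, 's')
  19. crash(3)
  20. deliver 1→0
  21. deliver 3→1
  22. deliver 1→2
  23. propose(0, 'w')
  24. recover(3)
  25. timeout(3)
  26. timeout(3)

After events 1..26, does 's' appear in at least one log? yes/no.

no

1. propose(0,'r'):  nop
2. deliver 0→3:  <3:back v0 r>
3. deliver 3→0:  nop
4. deliver 0→1:  <1:back v0 r>
5. deliver 1→0:  <0:prim v0 r>
6. deliver 0→2:  <2:back v0 r>
7. deliver 2→0:  nop
8. timeout(1):  <1:prim v1 r>
9. deliver 2→1:  nop
10. timeout(1):  <1:back v2 r>
11. deliver 2→1:  nop
12. deliver 2→3:  nop
13. deliver 3→2:  nop
14. deliver 1→0:  <0:back v1 r>
15. deliver 0→1:  nop
16. deliver 0→3:  nop
17. deliver 0→1:  nop
18. propose(0,'s'):  nop
19. crash(3):  <3:✗back v0 r>
20. deliver 1→0:  <0:back v2 r>
21. deliver 3→1:  nop
22. deliver 1→2:  <2:back v1 r>
23. propose(0,'w'):  nop
24. recover(3):  <3:back v0 r>
25. timeout(3):  <3:back v1 r>
26. timeout(3):  <3:back v2 r>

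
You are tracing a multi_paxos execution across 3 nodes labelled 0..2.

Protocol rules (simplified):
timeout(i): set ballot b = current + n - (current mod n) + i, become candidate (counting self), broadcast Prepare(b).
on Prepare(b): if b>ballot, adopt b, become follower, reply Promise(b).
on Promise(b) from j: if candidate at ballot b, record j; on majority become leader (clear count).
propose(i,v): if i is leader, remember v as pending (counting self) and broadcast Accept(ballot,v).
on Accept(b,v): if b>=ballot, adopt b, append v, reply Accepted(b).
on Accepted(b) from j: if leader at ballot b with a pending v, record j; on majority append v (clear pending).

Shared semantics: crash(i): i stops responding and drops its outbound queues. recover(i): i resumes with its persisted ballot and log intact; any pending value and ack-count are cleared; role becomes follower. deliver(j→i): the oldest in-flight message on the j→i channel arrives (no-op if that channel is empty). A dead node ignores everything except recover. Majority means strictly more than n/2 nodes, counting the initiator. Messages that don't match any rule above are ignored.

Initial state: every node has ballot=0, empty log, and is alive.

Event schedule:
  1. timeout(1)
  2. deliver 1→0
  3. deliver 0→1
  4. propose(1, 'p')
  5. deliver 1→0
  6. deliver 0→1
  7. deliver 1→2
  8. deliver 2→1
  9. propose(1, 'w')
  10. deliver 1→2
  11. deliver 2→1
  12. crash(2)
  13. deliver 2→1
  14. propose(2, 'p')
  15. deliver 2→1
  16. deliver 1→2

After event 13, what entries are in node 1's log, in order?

step 1 timeout(1): 1={cand,b=4,log=-}
step 2 deliver 1→0: 0={foll,b=4,log=-}
step 3 deliver 0→1: 1={lead,b=4,log=-}
step 4 propose(1,'p'): —
step 5 deliver 1→0: 0={foll,b=4,log=p}
step 6 deliver 0→1: 1={lead,b=4,log=p}
step 7 deliver 1→2: 2={foll,b=4,log=-}
step 8 deliver 2→1: —
step 9 propose(1,'w'): —
step 10 deliver 1→2: 2={foll,b=4,log=p}
step 11 deliver 2→1: 1={lead,b=4,log=p,w}
step 12 crash(2): 2={✗foll,b=4,log=p}
step 13 deliver 2→1: —

p,w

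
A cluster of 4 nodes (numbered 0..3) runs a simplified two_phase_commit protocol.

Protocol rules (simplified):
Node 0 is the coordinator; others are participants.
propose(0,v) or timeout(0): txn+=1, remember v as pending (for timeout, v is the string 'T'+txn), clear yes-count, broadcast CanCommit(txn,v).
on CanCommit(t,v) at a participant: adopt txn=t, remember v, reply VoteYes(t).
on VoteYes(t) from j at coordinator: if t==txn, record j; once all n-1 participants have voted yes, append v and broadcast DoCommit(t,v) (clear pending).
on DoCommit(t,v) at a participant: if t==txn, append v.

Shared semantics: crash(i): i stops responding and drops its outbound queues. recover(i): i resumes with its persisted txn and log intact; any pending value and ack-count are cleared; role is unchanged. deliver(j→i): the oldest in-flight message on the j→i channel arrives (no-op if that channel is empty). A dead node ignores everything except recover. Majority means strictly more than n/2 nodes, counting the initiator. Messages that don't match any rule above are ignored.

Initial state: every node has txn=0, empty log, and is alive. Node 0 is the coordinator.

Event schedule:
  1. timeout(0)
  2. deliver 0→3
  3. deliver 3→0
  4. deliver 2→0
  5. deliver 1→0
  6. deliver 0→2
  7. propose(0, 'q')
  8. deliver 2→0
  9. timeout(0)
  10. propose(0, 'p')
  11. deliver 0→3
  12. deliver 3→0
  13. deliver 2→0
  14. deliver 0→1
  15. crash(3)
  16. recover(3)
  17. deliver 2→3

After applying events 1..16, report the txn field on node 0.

step 1 timeout(0): 0={coor,t=1,log=-}
step 2 deliver 0→3: 3={part,t=1,log=-}
step 3 deliver 3→0: —
step 4 deliver 2→0: —
step 5 deliver 1→0: —
step 6 deliver 0→2: 2={part,t=1,log=-}
step 7 propose(0,'q'): 0={coor,t=2,log=-}
step 8 deliver 2→0: —
step 9 timeout(0): 0={coor,t=3,log=-}
step 10 propose(0,'p'): 0={coor,t=4,log=-}
step 11 deliver 0→3: 3={part,t=2,log=-}
step 12 deliver 3→0: —
step 13 deliver 2→0: —
step 14 deliver 0→1: 1={part,t=1,log=-}
step 15 crash(3): 3={✗part,t=2,log=-}
step 16 recover(3): 3={part,t=2,log=-}

4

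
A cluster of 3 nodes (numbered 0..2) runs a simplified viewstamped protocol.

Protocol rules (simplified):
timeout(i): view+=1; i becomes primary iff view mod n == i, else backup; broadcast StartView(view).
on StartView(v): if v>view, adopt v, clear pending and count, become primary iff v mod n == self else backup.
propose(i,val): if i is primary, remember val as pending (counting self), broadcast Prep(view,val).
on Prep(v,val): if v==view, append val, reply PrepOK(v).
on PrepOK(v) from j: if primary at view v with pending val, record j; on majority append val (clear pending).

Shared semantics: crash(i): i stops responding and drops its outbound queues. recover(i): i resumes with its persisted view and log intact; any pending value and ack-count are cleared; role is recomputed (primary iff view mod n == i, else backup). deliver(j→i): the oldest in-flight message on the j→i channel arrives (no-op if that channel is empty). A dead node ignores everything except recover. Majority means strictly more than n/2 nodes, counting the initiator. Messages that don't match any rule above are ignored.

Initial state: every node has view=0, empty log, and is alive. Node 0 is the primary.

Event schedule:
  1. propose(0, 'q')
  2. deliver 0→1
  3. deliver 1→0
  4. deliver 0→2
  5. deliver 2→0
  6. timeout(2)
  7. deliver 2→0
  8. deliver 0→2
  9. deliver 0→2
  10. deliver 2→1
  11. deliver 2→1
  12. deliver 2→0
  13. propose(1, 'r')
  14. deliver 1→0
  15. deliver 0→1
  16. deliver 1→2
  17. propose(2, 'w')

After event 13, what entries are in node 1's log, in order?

after 1 — propose(0,'q'): ·
after 2 — deliver 0→1: n1:back/v0/[q]
after 3 — deliver 1→0: n0:prim/v0/[q]
after 4 — deliver 0→2: n2:back/v0/[q]
after 5 — deliver 2→0: ·
after 6 — timeout(2): n2:back/v1/[q]
after 7 — deliver 2→0: n0:back/v1/[q]
after 8 — deliver 0→2: ·
after 9 — deliver 0→2: ·
after 10 — deliver 2→1: n1:prim/v1/[q]
after 11 — deliver 2→1: ·
after 12 — deliver 2→0: ·
after 13 — propose(1,'r'): ·

q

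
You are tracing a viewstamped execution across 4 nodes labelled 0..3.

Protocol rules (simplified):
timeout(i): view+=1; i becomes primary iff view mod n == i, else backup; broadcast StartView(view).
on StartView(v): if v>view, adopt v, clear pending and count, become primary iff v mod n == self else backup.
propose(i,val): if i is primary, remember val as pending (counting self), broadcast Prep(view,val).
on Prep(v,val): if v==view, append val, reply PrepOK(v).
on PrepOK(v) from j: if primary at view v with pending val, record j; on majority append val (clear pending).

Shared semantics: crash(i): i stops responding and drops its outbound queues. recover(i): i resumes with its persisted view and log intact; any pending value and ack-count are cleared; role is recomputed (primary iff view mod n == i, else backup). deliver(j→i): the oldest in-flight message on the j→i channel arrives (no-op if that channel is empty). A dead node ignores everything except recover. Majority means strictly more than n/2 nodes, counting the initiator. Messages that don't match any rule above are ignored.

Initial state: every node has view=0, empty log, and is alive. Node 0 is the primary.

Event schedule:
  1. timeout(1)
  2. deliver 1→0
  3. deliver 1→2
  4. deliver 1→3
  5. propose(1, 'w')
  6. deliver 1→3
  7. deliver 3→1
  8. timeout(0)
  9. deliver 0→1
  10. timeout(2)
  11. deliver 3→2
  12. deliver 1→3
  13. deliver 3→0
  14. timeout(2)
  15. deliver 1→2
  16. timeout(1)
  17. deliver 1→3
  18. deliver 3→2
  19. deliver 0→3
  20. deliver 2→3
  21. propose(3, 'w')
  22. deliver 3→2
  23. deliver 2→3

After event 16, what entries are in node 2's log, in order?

after 1 — timeout(1): n1:prim/v1/[-]
after 2 — deliver 1→0: n0:back/v1/[-]
after 3 — deliver 1→2: n2:back/v1/[-]
after 4 — deliver 1→3: n3:back/v1/[-]
after 5 — propose(1,'w'): ·
after 6 — deliver 1→3: n3:back/v1/[w]
after 7 — deliver 3→1: ·
after 8 — timeout(0): n0:back/v2/[-]
after 9 — deliver 0→1: n1:back/v2/[-]
after 10 — timeout(2): n2:prim/v2/[-]
after 11 — deliver 3→2: ·
after 12 — deliver 1→3: ·
after 13 — deliver 3→0: ·
after 14 — timeout(2): n2:back/v3/[-]
after 15 — deliver 1→2: ·
after 16 — timeout(1): n1:back/v3/[-]

empty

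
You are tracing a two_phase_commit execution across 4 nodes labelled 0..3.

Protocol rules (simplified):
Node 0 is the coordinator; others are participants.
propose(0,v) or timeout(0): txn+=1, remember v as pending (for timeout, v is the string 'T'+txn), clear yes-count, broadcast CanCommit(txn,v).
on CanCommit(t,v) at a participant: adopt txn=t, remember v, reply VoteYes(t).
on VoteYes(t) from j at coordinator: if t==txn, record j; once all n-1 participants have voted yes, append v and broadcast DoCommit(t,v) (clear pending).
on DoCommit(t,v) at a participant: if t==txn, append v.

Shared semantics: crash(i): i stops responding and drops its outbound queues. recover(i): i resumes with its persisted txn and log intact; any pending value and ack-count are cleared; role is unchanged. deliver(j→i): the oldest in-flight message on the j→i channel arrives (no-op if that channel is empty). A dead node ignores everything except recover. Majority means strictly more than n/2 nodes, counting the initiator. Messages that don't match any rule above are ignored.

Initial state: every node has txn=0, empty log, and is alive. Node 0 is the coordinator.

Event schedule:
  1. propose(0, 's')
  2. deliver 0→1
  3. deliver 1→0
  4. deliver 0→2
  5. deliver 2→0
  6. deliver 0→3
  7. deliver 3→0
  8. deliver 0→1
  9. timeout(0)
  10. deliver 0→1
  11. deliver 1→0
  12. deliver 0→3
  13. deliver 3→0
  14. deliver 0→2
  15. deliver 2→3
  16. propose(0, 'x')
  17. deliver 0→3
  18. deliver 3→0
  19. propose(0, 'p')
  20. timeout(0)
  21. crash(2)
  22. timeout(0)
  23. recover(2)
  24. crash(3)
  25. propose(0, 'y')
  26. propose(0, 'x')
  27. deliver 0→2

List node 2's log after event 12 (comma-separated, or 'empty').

empty

e1 propose(0,'s'): 0[coor,t=1,-]
e2 deliver 0→1: 1[part,t=1,-]
e3 deliver 1→0: ·
e4 deliver 0→2: 2[part,t=1,-]
e5 deliver 2→0: ·
e6 deliver 0→3: 3[part,t=1,-]
e7 deliver 3→0: 0[coor,t=1,s]
e8 deliver 0→1: 1[part,t=1,s]
e9 timeout(0): 0[coor,t=2,s]
e10 deliver 0→1: 1[part,t=2,s]
e11 deliver 1→0: ·
e12 deliver 0→3: 3[part,t=1,s]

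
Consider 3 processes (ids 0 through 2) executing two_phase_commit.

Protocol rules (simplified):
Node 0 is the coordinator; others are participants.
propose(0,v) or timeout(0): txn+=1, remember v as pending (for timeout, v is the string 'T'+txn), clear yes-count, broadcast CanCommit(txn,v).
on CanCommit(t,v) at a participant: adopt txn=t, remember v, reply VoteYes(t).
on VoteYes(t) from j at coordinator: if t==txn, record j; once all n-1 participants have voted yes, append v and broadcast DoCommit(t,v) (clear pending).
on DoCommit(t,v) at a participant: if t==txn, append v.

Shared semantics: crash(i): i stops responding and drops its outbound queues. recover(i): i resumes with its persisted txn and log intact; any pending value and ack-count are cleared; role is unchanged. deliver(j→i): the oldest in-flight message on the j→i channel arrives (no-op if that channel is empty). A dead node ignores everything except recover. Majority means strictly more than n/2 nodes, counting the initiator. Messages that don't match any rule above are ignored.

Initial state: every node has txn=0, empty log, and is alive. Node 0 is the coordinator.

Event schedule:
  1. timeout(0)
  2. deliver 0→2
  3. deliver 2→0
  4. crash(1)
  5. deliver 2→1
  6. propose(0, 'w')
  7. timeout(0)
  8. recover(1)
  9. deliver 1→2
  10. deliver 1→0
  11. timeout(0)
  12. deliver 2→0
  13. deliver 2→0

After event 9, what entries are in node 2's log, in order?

[1] timeout(0) → N0(coor t1 [-])
[2] deliver 0→2 → N2(part t1 [-])
[3] deliver 2→0 → ∅
[4] crash(1) → N1(✗part t0 [-])
[5] deliver 2→1 → ∅
[6] propose(0,'w') → N0(coor t2 [-])
[7] timeout(0) → N0(coor t3 [-])
[8] recover(1) → N1(part t0 [-])
[9] deliver 1→2 → ∅

empty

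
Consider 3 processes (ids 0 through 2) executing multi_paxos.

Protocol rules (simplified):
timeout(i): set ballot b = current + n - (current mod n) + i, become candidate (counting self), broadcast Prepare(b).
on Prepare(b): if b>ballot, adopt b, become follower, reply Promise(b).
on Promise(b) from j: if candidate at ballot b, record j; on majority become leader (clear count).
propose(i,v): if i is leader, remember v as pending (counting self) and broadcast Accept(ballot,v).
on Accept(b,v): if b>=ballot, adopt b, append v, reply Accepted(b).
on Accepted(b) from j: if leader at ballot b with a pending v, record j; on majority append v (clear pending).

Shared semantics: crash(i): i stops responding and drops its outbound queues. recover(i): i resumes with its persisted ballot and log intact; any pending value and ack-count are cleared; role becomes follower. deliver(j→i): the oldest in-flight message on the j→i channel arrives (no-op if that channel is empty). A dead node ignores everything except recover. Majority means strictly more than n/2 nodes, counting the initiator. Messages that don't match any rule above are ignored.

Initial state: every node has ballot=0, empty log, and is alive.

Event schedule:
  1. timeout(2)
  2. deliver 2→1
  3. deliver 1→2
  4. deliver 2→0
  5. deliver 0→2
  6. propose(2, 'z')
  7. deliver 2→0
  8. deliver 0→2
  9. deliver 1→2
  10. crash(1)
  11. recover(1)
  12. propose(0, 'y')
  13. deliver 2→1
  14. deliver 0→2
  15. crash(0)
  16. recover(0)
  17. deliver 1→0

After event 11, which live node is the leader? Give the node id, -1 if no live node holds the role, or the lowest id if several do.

2

e1 timeout(2): 2[cand,b=5,-]
e2 deliver 2→1: 1[foll,b=5,-]
e3 deliver 1→2: 2[lead,b=5,-]
e4 deliver 2→0: 0[foll,b=5,-]
e5 deliver 0→2: ·
e6 propose(2,'z'): ·
e7 deliver 2→0: 0[foll,b=5,z]
e8 deliver 0→2: 2[lead,b=5,z]
e9 deliver 1→2: ·
e10 crash(1): 1[✗foll,b=5,-]
e11 recover(1): 1[foll,b=5,-]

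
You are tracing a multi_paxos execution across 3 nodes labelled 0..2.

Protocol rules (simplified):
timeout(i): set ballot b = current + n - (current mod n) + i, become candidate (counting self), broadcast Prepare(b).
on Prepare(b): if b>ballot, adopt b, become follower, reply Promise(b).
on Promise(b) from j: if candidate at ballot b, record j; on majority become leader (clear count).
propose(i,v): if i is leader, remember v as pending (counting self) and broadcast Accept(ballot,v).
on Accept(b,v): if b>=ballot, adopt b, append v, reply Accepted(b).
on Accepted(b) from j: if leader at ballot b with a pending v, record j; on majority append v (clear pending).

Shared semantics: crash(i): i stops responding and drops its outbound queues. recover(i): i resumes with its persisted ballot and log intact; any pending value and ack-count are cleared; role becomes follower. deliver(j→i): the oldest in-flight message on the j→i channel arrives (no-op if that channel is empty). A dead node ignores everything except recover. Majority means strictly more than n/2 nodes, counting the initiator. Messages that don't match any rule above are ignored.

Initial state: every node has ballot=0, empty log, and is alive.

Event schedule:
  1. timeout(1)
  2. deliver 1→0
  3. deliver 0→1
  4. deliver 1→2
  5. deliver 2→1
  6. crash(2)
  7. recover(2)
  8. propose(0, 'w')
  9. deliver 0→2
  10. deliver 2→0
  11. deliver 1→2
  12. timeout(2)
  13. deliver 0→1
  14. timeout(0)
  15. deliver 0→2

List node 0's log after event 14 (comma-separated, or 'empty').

after 1 — timeout(1): n1:cand/b4/[-]
after 2 — deliver 1→0: n0:foll/b4/[-]
after 3 — deliver 0→1: n1:lead/b4/[-]
after 4 — deliver 1→2: n2:foll/b4/[-]
after 5 — deliver 2→1: ·
after 6 — crash(2): n2:✗foll/b4/[-]
after 7 — recover(2): n2:foll/b4/[-]
after 8 — propose(0,'w'): ·
after 9 — deliver 0→2: ·
after 10 — deliver 2→0: ·
after 11 — deliver 1→2: ·
after 12 — timeout(2): n2:cand/b8/[-]
after 13 — deliver 0→1: ·
after 14 — timeout(0): n0:cand/b6/[-]

empty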